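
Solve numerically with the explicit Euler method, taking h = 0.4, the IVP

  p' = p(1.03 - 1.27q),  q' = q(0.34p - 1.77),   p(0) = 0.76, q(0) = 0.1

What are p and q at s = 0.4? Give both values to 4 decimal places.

Euler on (p,q): p_{n+1} = p_n + h·p', q_{n+1} = q_n + h·q'.
0.000000: (0.760000, 0.100000); f=(0.686280, -0.151160) → (1.034512, 0.039536)
(p(0.4), q(0.4)) ≈ (1.0345, 0.0395)

1.0345, 0.0395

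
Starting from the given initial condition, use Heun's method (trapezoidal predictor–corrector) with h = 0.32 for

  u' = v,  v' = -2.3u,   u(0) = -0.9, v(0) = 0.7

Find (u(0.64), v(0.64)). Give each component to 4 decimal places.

Heun on (u,v): k1 = f(x_n, state_n); k2 = f(x_n + h, state_n + h·k1); state_{n+1} = state_n + (h/2)·(k1 + k2).
0.000000: (-0.900000, 0.700000)
  k1 = (0.700000, 2.070000)
  predictor → (-0.676000, 1.362400)
  k2 = (1.362400, 1.554800)
  → (-0.570016, 1.279968)
0.320000: (-0.570016, 1.279968)
  k1 = (1.279968, 1.311037)
  predictor → (-0.160426, 1.699500)
  k2 = (1.699500, 0.368980)
  → (-0.093301, 1.548771)
(u(0.64), v(0.64)) ≈ (-0.0933, 1.5488)

-0.0933, 1.5488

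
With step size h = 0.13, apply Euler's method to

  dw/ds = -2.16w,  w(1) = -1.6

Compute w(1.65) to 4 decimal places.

Euler: w_{n+1} = w_n + h·f(s_n, w_n).
s=1.000000, w=-1.600000: f=3.456000 → w ← -1.600000 + 0.13·3.456000 = -1.150720
s=1.130000, w=-1.150720: f=2.485555 → w ← -1.150720 + 0.13·2.485555 = -0.827598
s=1.260000, w=-0.827598: f=1.787611 → w ← -0.827598 + 0.13·1.787611 = -0.595208
s=1.390000, w=-0.595208: f=1.285650 → w ← -0.595208 + 0.13·1.285650 = -0.428074
s=1.520000, w=-0.428074: f=0.924640 → w ← -0.428074 + 0.13·0.924640 = -0.307871
w(1.65) ≈ -0.3079

-0.3079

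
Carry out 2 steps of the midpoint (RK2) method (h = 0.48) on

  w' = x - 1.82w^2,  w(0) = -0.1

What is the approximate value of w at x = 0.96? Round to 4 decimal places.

0.3385

Midpoint: k1 = f(x_n, w_n); k2 = f(x_n + h/2, w_n + (h/2)·k1); w_{n+1} = w_n + h·k2.
x=0.000000, w=-0.100000:
  k1 = f(0.000000, -0.100000) = -0.018200
  k2 = f(0.240000, -0.104368) = 0.220175
  w ← -0.100000 + 0.48·0.220175 = 0.005684
x=0.480000, w=0.005684:
  k1 = f(0.480000, 0.005684) = 0.479941
  k2 = f(0.720000, 0.120870) = 0.693411
  w ← 0.005684 + 0.48·0.693411 = 0.338521
w(0.96) ≈ 0.3385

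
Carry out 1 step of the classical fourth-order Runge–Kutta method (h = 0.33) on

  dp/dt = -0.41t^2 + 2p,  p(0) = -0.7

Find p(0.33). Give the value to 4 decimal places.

-1.3594

RK4: k1 = f(t_n, p_n); k2 = f(t_n + h/2, p_n + (h/2)·k1); k3 = f(t_n + h/2, p_n + (h/2)·k2); k4 = f(t_n + h, p_n + h·k3); p_{n+1} = p_n + (h/6)·(k1 + 2k2 + 2k3 + k4).
t=0.000000, p=-0.700000:
  k1 = f(0.000000, -0.700000) = -1.400000
  k2 = f(0.165000, -0.931000) = -1.873162
  k3 = f(0.165000, -1.009072) = -2.029306
  k4 = f(0.330000, -1.369671) = -2.783991
  p ← -0.700000 + (0.33/6)·(k1 + 2k2 + 2k3 + k4) = -1.359391
p(0.33) ≈ -1.3594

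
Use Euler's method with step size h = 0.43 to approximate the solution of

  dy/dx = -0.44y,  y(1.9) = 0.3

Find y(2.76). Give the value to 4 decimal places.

0.1972

Euler: y_{n+1} = y_n + h·f(x_n, y_n).
x=1.900000, y=0.300000: f=-0.132000 → y ← 0.300000 + 0.43·(-0.132000) = 0.243240
x=2.330000, y=0.243240: f=-0.107026 → y ← 0.243240 + 0.43·(-0.107026) = 0.197219
y(2.76) ≈ 0.1972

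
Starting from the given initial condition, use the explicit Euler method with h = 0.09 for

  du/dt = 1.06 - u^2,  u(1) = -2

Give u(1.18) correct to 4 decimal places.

Euler: u_{n+1} = u_n + h·f(t_n, u_n).
t=1.000000, u=-2.000000: f=-2.940000 → u ← -2.000000 + 0.09·(-2.940000) = -2.264600
t=1.090000, u=-2.264600: f=-4.068413 → u ← -2.264600 + 0.09·(-4.068413) = -2.630757
u(1.18) ≈ -2.6308

-2.6308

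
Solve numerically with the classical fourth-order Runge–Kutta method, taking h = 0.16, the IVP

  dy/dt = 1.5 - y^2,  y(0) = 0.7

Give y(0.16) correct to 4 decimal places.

RK4: k1 = f(t_n, y_n); k2 = f(t_n + h/2, y_n + (h/2)·k1); k3 = f(t_n + h/2, y_n + (h/2)·k2); k4 = f(t_n + h, y_n + h·k3); y_{n+1} = y_n + (h/6)·(k1 + 2k2 + 2k3 + k4).
t=0.000000, y=0.700000:
  k1 = f(0.000000, 0.700000) = 1.010000
  k2 = f(0.080000, 0.780800) = 0.890351
  k3 = f(0.080000, 0.771228) = 0.905207
  k4 = f(0.160000, 0.844833) = 0.786257
  y ← 0.700000 + (0.16/6)·(k1 + 2k2 + 2k3 + k4) = 0.843663
y(0.16) ≈ 0.8437

0.8437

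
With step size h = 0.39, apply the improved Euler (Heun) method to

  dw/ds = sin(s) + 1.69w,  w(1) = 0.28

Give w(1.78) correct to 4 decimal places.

2.3655

Heun: k1 = f(s_n, w_n); k2 = f(s_n + h, w_n + h·k1); w_{n+1} = w_n + (h/2)·(k1 + k2).
s=1.000000, w=0.280000:
  k1 = f(1.000000, 0.280000) = 1.314671
  k2 = f(1.390000, 0.792722) = 2.323400
  w ← 0.280000 + (0.39/2)·(1.314671 + 2.323400) = 0.989424
s=1.390000, w=0.989424:
  k1 = f(1.390000, 0.989424) = 2.655827
  k2 = f(1.780000, 2.025197) = 4.400779
  w ← 0.989424 + (0.39/2)·(2.655827 + 4.400779) = 2.365462
w(1.78) ≈ 2.3655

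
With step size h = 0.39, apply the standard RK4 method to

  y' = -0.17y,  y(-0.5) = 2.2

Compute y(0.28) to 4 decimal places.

RK4: k1 = f(x_n, y_n); k2 = f(x_n + h/2, y_n + (h/2)·k1); k3 = f(x_n + h/2, y_n + (h/2)·k2); k4 = f(x_n + h, y_n + h·k3); y_{n+1} = y_n + (h/6)·(k1 + 2k2 + 2k3 + k4).
x=-0.500000, y=2.200000:
  k1 = f(-0.500000, 2.200000) = -0.374000
  k2 = f(-0.305000, 2.127070) = -0.361602
  k3 = f(-0.305000, 2.129488) = -0.362013
  k4 = f(-0.110000, 2.058815) = -0.349999
  y ← 2.200000 + (0.39/6)·(k1 + 2k2 + 2k3 + k4) = 2.058870
x=-0.110000, y=2.058870:
  k1 = f(-0.110000, 2.058870) = -0.350008
  k2 = f(0.085000, 1.990619) = -0.338405
  k3 = f(0.085000, 1.992881) = -0.338790
  k4 = f(0.280000, 1.926742) = -0.327546
  y ← 2.058870 + (0.39/6)·(k1 + 2k2 + 2k3 + k4) = 1.926794
y(0.28) ≈ 1.9268

1.9268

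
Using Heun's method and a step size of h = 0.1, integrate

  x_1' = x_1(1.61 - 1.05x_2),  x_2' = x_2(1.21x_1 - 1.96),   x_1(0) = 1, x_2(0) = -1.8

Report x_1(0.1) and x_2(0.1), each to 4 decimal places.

1.4017, -1.7053

Heun on (x_1,x_2): k1 = f(s_n, state_n); k2 = f(s_n + h, state_n + h·k1); state_{n+1} = state_n + (h/2)·(k1 + k2).
0.000000: (1.000000, -1.800000)
  k1 = (3.500000, 1.350000)
  predictor → (1.350000, -1.665000)
  k2 = (4.533638, 0.543623)
  → (1.401682, -1.705319)
(x_1(0.1), x_2(0.1)) ≈ (1.4017, -1.7053)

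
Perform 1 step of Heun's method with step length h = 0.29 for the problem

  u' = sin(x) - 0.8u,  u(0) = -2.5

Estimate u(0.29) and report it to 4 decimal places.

Heun: k1 = f(x_n, u_n); k2 = f(x_n + h, u_n + h·k1); u_{n+1} = u_n + (h/2)·(k1 + k2).
x=0.000000, u=-2.500000:
  k1 = f(0.000000, -2.500000) = 2.000000
  k2 = f(0.290000, -1.920000) = 1.821952
  u ← -2.500000 + (0.29/2)·(2.000000 + 1.821952) = -1.945817
u(0.29) ≈ -1.9458

-1.9458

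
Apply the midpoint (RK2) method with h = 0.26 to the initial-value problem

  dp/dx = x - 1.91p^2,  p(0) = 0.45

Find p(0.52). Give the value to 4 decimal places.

Midpoint: k1 = f(x_n, p_n); k2 = f(x_n + h/2, p_n + (h/2)·k1); p_{n+1} = p_n + h·k2.
x=0.000000, p=0.450000:
  k1 = f(0.000000, 0.450000) = -0.386775
  k2 = f(0.130000, 0.399719) = -0.175171
  p ← 0.450000 + 0.26·(-0.175171) = 0.404455
x=0.260000, p=0.404455:
  k1 = f(0.260000, 0.404455) = -0.052446
  k2 = f(0.390000, 0.397638) = 0.087999
  p ← 0.404455 + 0.26·0.087999 = 0.427335
p(0.52) ≈ 0.4273

0.4273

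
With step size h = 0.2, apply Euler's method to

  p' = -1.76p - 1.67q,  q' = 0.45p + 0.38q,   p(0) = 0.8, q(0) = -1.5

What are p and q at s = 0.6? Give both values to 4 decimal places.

1.2853, -1.5808

Euler on (p,q): p_{n+1} = p_n + h·p', q_{n+1} = q_n + h·q'.
0.000000: (0.800000, -1.500000); f=(1.097000, -0.210000) → (1.019400, -1.542000)
0.200000: (1.019400, -1.542000); f=(0.780996, -0.127230) → (1.175599, -1.567446)
0.400000: (1.175599, -1.567446); f=(0.548580, -0.066610) → (1.285315, -1.580768)
(p(0.6), q(0.6)) ≈ (1.2853, -1.5808)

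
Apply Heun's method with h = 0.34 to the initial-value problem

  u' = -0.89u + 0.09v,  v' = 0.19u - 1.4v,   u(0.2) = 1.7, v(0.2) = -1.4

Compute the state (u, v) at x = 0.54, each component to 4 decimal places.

1.2389, -0.8265

Heun on (u,v): k1 = f(x_n, state_n); k2 = f(x_n + h, state_n + h·k1); state_{n+1} = state_n + (h/2)·(k1 + k2).
0.200000: (1.700000, -1.400000)
  k1 = (-1.639000, 2.283000)
  predictor → (1.142740, -0.623780)
  k2 = (-1.073179, 1.090413)
  → (1.238930, -0.826520)
(u(0.54), v(0.54)) ≈ (1.2389, -0.8265)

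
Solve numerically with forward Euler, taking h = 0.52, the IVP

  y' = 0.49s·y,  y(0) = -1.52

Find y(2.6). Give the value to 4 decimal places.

-4.6559

Euler: y_{n+1} = y_n + h·f(s_n, y_n).
s=0.000000, y=-1.520000: f=0.000000 → y ← -1.520000 + 0.52·0.000000 = -1.520000
s=0.520000, y=-1.520000: f=-0.387296 → y ← -1.520000 + 0.52·(-0.387296) = -1.721394
s=1.040000, y=-1.721394: f=-0.877222 → y ← -1.721394 + 0.52·(-0.877222) = -2.177550
s=1.560000, y=-2.177550: f=-1.664519 → y ← -2.177550 + 0.52·(-1.664519) = -3.043099
s=2.080000, y=-3.043099: f=-3.101527 → y ← -3.043099 + 0.52·(-3.101527) = -4.655893
y(2.6) ≈ -4.6559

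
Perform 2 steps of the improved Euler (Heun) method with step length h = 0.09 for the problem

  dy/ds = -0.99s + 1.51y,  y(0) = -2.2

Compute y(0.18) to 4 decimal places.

Heun: k1 = f(s_n, y_n); k2 = f(s_n + h, y_n + h·k1); y_{n+1} = y_n + (h/2)·(k1 + k2).
s=0.000000, y=-2.200000:
  k1 = f(0.000000, -2.200000) = -3.322000
  k2 = f(0.090000, -2.498980) = -3.862560
  y ← -2.200000 + (0.09/2)·(-3.322000 + (-3.862560)) = -2.523305
s=0.090000, y=-2.523305:
  k1 = f(0.090000, -2.523305) = -3.899291
  k2 = f(0.180000, -2.874241) = -4.518304
  y ← -2.523305 + (0.09/2)·(-3.899291 + (-4.518304)) = -2.902097
y(0.18) ≈ -2.9021

-2.9021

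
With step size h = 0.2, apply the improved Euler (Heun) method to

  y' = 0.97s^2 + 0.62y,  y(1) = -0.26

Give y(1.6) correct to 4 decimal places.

0.7965

Heun: k1 = f(s_n, y_n); k2 = f(s_n + h, y_n + h·k1); y_{n+1} = y_n + (h/2)·(k1 + k2).
s=1.000000, y=-0.260000:
  k1 = f(1.000000, -0.260000) = 0.808800
  k2 = f(1.200000, -0.098240) = 1.335891
  y ← -0.260000 + (0.2/2)·(0.808800 + 1.335891) = -0.045531
s=1.200000, y=-0.045531:
  k1 = f(1.200000, -0.045531) = 1.368571
  k2 = f(1.400000, 0.228183) = 2.042674
  y ← -0.045531 + (0.2/2)·(1.368571 + 2.042674) = 0.295594
s=1.400000, y=0.295594:
  k1 = f(1.400000, 0.295594) = 2.084468
  k2 = f(1.600000, 0.712487) = 2.924942
  y ← 0.295594 + (0.2/2)·(2.084468 + 2.924942) = 0.796535
y(1.6) ≈ 0.7965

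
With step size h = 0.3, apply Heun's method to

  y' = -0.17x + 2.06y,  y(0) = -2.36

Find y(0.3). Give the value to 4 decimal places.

-4.2768

Heun: k1 = f(x_n, y_n); k2 = f(x_n + h, y_n + h·k1); y_{n+1} = y_n + (h/2)·(k1 + k2).
x=0.000000, y=-2.360000:
  k1 = f(0.000000, -2.360000) = -4.861600
  k2 = f(0.300000, -3.818480) = -7.917069
  y ← -2.360000 + (0.3/2)·(-4.861600 + (-7.917069)) = -4.276800
y(0.3) ≈ -4.2768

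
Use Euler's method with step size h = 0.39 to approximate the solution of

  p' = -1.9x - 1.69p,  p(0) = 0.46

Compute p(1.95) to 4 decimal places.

Euler: p_{n+1} = p_n + h·f(x_n, p_n).
x=0.000000, p=0.460000: f=-0.777400 → p ← 0.460000 + 0.39·(-0.777400) = 0.156814
x=0.390000, p=0.156814: f=-1.006016 → p ← 0.156814 + 0.39·(-1.006016) = -0.235532
x=0.780000, p=-0.235532: f=-1.083951 → p ← -0.235532 + 0.39·(-1.083951) = -0.658273
x=1.170000, p=-0.658273: f=-1.110519 → p ← -0.658273 + 0.39·(-1.110519) = -1.091375
x=1.560000, p=-1.091375: f=-1.119576 → p ← -1.091375 + 0.39·(-1.119576) = -1.528010
p(1.95) ≈ -1.5280

-1.5280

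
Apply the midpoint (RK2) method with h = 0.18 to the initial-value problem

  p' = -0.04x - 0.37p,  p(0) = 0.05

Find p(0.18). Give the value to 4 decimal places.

Midpoint: k1 = f(x_n, p_n); k2 = f(x_n + h/2, p_n + (h/2)·k1); p_{n+1} = p_n + h·k2.
x=0.000000, p=0.050000:
  k1 = f(0.000000, 0.050000) = -0.018500
  k2 = f(0.090000, 0.048335) = -0.021484
  p ← 0.050000 + 0.18·(-0.021484) = 0.046133
p(0.18) ≈ 0.0461

0.0461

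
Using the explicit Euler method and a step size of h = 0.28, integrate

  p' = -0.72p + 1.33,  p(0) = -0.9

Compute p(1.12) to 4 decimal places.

Euler: p_{n+1} = p_n + h·f(x_n, p_n).
x=0.000000, p=-0.900000: f=1.978000 → p ← -0.900000 + 0.28·1.978000 = -0.346160
x=0.280000, p=-0.346160: f=1.579235 → p ← -0.346160 + 0.28·1.579235 = 0.096026
x=0.560000, p=0.096026: f=1.260861 → p ← 0.096026 + 0.28·1.260861 = 0.449067
x=0.840000, p=0.449067: f=1.006672 → p ← 0.449067 + 0.28·1.006672 = 0.730935
p(1.12) ≈ 0.7309

0.7309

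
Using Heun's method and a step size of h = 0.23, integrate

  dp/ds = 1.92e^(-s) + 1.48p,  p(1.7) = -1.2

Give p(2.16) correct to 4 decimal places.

-2.1576

Heun: k1 = f(s_n, p_n); k2 = f(s_n + h, p_n + h·k1); p_{n+1} = p_n + (h/2)·(k1 + k2).
s=1.700000, p=-1.200000:
  k1 = f(1.700000, -1.200000) = -1.425248
  k2 = f(1.930000, -1.527807) = -1.982470
  p ← -1.200000 + (0.23/2)·(-1.425248 + (-1.982470)) = -1.591887
s=1.930000, p=-1.591887:
  k1 = f(1.930000, -1.591887) = -2.077309
  k2 = f(2.160000, -2.069669) = -2.841685
  p ← -1.591887 + (0.23/2)·(-2.077309 + (-2.841685)) = -2.157572
p(2.16) ≈ -2.1576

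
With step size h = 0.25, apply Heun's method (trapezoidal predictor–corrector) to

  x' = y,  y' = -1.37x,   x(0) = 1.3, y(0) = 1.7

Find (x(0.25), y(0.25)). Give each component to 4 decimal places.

1.6693, 1.1820

Heun on (x,y): k1 = f(t_n, state_n); k2 = f(t_n + h, state_n + h·k1); state_{n+1} = state_n + (h/2)·(k1 + k2).
0.000000: (1.300000, 1.700000)
  k1 = (1.700000, -1.781000)
  predictor → (1.725000, 1.254750)
  k2 = (1.254750, -2.363250)
  → (1.669344, 1.181969)
(x(0.25), y(0.25)) ≈ (1.6693, 1.1820)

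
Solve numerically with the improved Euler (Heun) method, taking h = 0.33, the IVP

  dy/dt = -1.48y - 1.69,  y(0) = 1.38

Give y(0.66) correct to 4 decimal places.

-0.1382

Heun: k1 = f(t_n, y_n); k2 = f(t_n + h, y_n + h·k1); y_{n+1} = y_n + (h/2)·(k1 + k2).
t=0.000000, y=1.380000:
  k1 = f(0.000000, 1.380000) = -3.732400
  k2 = f(0.330000, 0.148308) = -1.909496
  y ← 1.380000 + (0.33/2)·(-3.732400 + (-1.909496)) = 0.449087
t=0.330000, y=0.449087:
  k1 = f(0.330000, 0.449087) = -2.354649
  k2 = f(0.660000, -0.327947) = -1.204638
  y ← 0.449087 + (0.33/2)·(-2.354649 + (-1.204638)) = -0.138195
y(0.66) ≈ -0.1382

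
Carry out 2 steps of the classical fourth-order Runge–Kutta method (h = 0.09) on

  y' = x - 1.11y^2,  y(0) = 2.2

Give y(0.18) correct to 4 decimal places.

RK4: k1 = f(x_n, y_n); k2 = f(x_n + h/2, y_n + (h/2)·k1); k3 = f(x_n + h/2, y_n + (h/2)·k2); k4 = f(x_n + h, y_n + h·k3); y_{n+1} = y_n + (h/6)·(k1 + 2k2 + 2k3 + k4).
x=0.000000, y=2.200000:
  k1 = f(0.000000, 2.200000) = -5.372400
  k2 = f(0.045000, 1.958242) = -4.211530
  k3 = f(0.045000, 2.010481) = -4.441658
  k4 = f(0.090000, 1.800251) = -3.507402
  y ← 2.200000 + (0.09/6)·(k1 + 2k2 + 2k3 + k4) = 1.807207
x=0.090000, y=1.807207:
  k1 = f(0.090000, 1.807207) = -3.535258
  k2 = f(0.135000, 1.648121) = -2.880095
  k3 = f(0.135000, 1.677603) = -2.988931
  k4 = f(0.180000, 1.538204) = -2.446338
  y ← 1.807207 + (0.09/6)·(k1 + 2k2 + 2k3 + k4) = 1.541413
y(0.18) ≈ 1.5414

1.5414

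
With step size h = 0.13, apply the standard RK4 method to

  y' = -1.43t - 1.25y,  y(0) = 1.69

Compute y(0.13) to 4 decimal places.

RK4: k1 = f(t_n, y_n); k2 = f(t_n + h/2, y_n + (h/2)·k1); k3 = f(t_n + h/2, y_n + (h/2)·k2); k4 = f(t_n + h, y_n + h·k3); y_{n+1} = y_n + (h/6)·(k1 + 2k2 + 2k3 + k4).
t=0.000000, y=1.690000:
  k1 = f(0.000000, 1.690000) = -2.112500
  k2 = f(0.065000, 1.552687) = -2.033809
  k3 = f(0.065000, 1.557802) = -2.040203
  k4 = f(0.130000, 1.424774) = -1.966867
  y ← 1.690000 + (0.13/6)·(k1 + 2k2 + 2k3 + k4) = 1.425073
y(0.13) ≈ 1.4251

1.4251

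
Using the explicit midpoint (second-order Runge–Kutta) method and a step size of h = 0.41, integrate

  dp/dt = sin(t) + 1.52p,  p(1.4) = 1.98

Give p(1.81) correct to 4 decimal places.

Midpoint: k1 = f(t_n, p_n); k2 = f(t_n + h/2, p_n + (h/2)·k1); p_{n+1} = p_n + h·k2.
t=1.400000, p=1.980000:
  k1 = f(1.400000, 1.980000) = 3.995050
  k2 = f(1.605000, 2.798985) = 5.253873
  p ← 1.980000 + 0.41·5.253873 = 4.134088
p(1.81) ≈ 4.1341

4.1341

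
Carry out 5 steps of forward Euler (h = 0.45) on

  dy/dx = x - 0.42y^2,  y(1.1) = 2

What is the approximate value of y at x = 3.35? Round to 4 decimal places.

2.6135

Euler: y_{n+1} = y_n + h·f(x_n, y_n).
x=1.100000, y=2.000000: f=-0.580000 → y ← 2.000000 + 0.45·(-0.580000) = 1.739000
x=1.550000, y=1.739000: f=0.279869 → y ← 1.739000 + 0.45·0.279869 = 1.864941
x=2.000000, y=1.864941: f=0.539238 → y ← 1.864941 + 0.45·0.539238 = 2.107598
x=2.450000, y=2.107598: f=0.584373 → y ← 2.107598 + 0.45·0.584373 = 2.370566
x=2.900000, y=2.370566: f=0.539775 → y ← 2.370566 + 0.45·0.539775 = 2.613465
y(3.35) ≈ 2.6135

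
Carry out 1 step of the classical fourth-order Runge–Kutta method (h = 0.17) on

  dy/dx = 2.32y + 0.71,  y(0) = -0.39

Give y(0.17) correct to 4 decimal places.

-0.4306

RK4: k1 = f(x_n, y_n); k2 = f(x_n + h/2, y_n + (h/2)·k1); k3 = f(x_n + h/2, y_n + (h/2)·k2); k4 = f(x_n + h, y_n + h·k3); y_{n+1} = y_n + (h/6)·(k1 + 2k2 + 2k3 + k4).
x=0.000000, y=-0.390000:
  k1 = f(0.000000, -0.390000) = -0.194800
  k2 = f(0.085000, -0.406558) = -0.233215
  k3 = f(0.085000, -0.409823) = -0.240790
  k4 = f(0.170000, -0.430934) = -0.289768
  y ← -0.390000 + (0.17/6)·(k1 + 2k2 + 2k3 + k4) = -0.430590
y(0.17) ≈ -0.4306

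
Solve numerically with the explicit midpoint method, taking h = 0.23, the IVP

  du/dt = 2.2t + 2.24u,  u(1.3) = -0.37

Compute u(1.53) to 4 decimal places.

Midpoint: k1 = f(t_n, u_n); k2 = f(t_n + h/2, u_n + (h/2)·k1); u_{n+1} = u_n + h·k2.
t=1.300000, u=-0.370000:
  k1 = f(1.300000, -0.370000) = 2.031200
  k2 = f(1.415000, -0.136412) = 2.807437
  u ← -0.370000 + 0.23·2.807437 = 0.275711
u(1.53) ≈ 0.2757

0.2757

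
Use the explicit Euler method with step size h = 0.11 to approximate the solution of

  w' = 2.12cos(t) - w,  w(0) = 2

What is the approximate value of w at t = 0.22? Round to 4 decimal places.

Euler: w_{n+1} = w_n + h·f(t_n, w_n).
t=0.000000, w=2.000000: f=0.120000 → w ← 2.000000 + 0.11·0.120000 = 2.013200
t=0.110000, w=2.013200: f=0.093987 → w ← 2.013200 + 0.11·0.093987 = 2.023539
w(0.22) ≈ 2.0235

2.0235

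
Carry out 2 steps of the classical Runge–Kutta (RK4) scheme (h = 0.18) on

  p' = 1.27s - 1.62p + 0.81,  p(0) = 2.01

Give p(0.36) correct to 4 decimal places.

1.4112

RK4: k1 = f(s_n, p_n); k2 = f(s_n + h/2, p_n + (h/2)·k1); k3 = f(s_n + h/2, p_n + (h/2)·k2); k4 = f(s_n + h, p_n + h·k3); p_{n+1} = p_n + (h/6)·(k1 + 2k2 + 2k3 + k4).
s=0.000000, p=2.010000:
  k1 = f(0.000000, 2.010000) = -2.446200
  k2 = f(0.090000, 1.789842) = -1.975244
  k3 = f(0.090000, 1.832228) = -2.043909
  k4 = f(0.180000, 1.642096) = -1.621596
  p ← 2.010000 + (0.18/6)·(k1 + 2k2 + 2k3 + k4) = 1.646817
s=0.180000, p=1.646817:
  k1 = f(0.180000, 1.646817) = -1.629243
  k2 = f(0.270000, 1.500185) = -1.277400
  k3 = f(0.270000, 1.531851) = -1.328699
  k4 = f(0.360000, 1.407651) = -1.013195
  p ← 1.646817 + (0.18/6)·(k1 + 2k2 + 2k3 + k4) = 1.411178
p(0.36) ≈ 1.4112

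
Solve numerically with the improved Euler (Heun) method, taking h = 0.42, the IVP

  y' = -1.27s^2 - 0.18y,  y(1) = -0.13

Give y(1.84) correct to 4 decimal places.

Heun: k1 = f(s_n, y_n); k2 = f(s_n + h, y_n + h·k1); y_{n+1} = y_n + (h/2)·(k1 + k2).
s=1.000000, y=-0.130000:
  k1 = f(1.000000, -0.130000) = -1.246600
  k2 = f(1.420000, -0.653572) = -2.443185
  y ← -0.130000 + (0.42/2)·(-1.246600 + (-2.443185)) = -0.904855
s=1.420000, y=-0.904855:
  k1 = f(1.420000, -0.904855) = -2.397954
  k2 = f(1.840000, -1.911996) = -3.955553
  y ← -0.904855 + (0.42/2)·(-2.397954 + (-3.955553)) = -2.239091
y(1.84) ≈ -2.2391

-2.2391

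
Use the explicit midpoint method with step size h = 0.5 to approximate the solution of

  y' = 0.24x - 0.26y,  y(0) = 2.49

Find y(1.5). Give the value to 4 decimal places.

1.9289

Midpoint: k1 = f(x_n, y_n); k2 = f(x_n + h/2, y_n + (h/2)·k1); y_{n+1} = y_n + h·k2.
x=0.000000, y=2.490000:
  k1 = f(0.000000, 2.490000) = -0.647400
  k2 = f(0.250000, 2.328150) = -0.545319
  y ← 2.490000 + 0.5·(-0.545319) = 2.217341
x=0.500000, y=2.217341:
  k1 = f(0.500000, 2.217341) = -0.456509
  k2 = f(0.750000, 2.103213) = -0.366835
  y ← 2.217341 + 0.5·(-0.366835) = 2.033923
x=1.000000, y=2.033923:
  k1 = f(1.000000, 2.033923) = -0.288820
  k2 = f(1.250000, 1.961718) = -0.210047
  y ← 2.033923 + 0.5·(-0.210047) = 1.928899
y(1.5) ≈ 1.9289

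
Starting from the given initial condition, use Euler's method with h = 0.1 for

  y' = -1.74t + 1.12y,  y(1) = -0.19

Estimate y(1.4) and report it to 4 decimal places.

-1.2248

Euler: y_{n+1} = y_n + h·f(t_n, y_n).
t=1.000000, y=-0.190000: f=-1.952800 → y ← -0.190000 + 0.1·(-1.952800) = -0.385280
t=1.100000, y=-0.385280: f=-2.345514 → y ← -0.385280 + 0.1·(-2.345514) = -0.619831
t=1.200000, y=-0.619831: f=-2.782211 → y ← -0.619831 + 0.1·(-2.782211) = -0.898052
t=1.300000, y=-0.898052: f=-3.267819 → y ← -0.898052 + 0.1·(-3.267819) = -1.224834
y(1.4) ≈ -1.2248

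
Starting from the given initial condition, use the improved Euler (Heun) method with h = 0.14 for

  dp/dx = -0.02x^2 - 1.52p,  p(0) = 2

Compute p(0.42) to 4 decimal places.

Heun: k1 = f(x_n, p_n); k2 = f(x_n + h, p_n + h·k1); p_{n+1} = p_n + (h/2)·(k1 + k2).
x=0.000000, p=2.000000:
  k1 = f(0.000000, 2.000000) = -3.040000
  k2 = f(0.140000, 1.574400) = -2.393480
  p ← 2.000000 + (0.14/2)·(-3.040000 + (-2.393480)) = 1.619656
x=0.140000, p=1.619656:
  k1 = f(0.140000, 1.619656) = -2.462270
  k2 = f(0.280000, 1.274939) = -1.939475
  p ← 1.619656 + (0.14/2)·(-2.462270 + (-1.939475)) = 1.311534
x=0.280000, p=1.311534:
  k1 = f(0.280000, 1.311534) = -1.995100
  k2 = f(0.420000, 1.032220) = -1.572503
  p ← 1.311534 + (0.14/2)·(-1.995100 + (-1.572503)) = 1.061802
p(0.42) ≈ 1.0618

1.0618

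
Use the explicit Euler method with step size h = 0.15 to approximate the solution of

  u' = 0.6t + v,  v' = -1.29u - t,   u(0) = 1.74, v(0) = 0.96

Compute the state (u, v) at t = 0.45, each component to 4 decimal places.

Euler on (u,v): u_{n+1} = u_n + h·u', v_{n+1} = v_n + h·v'.
0.000000: (1.740000, 0.960000); f=(0.960000, -2.244600) → (1.884000, 0.623310)
0.150000: (1.884000, 0.623310); f=(0.713310, -2.580360) → (1.990996, 0.236256)
0.300000: (1.990996, 0.236256); f=(0.416256, -2.868385) → (2.053435, -0.194002)
(u(0.45), v(0.45)) ≈ (2.0534, -0.1940)

2.0534, -0.1940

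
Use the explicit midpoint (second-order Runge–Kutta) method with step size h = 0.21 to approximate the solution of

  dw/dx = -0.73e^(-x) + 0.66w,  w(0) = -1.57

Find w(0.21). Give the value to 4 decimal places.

-1.9513

Midpoint: k1 = f(x_n, w_n); k2 = f(x_n + h/2, w_n + (h/2)·k1); w_{n+1} = w_n + h·k2.
x=0.000000, w=-1.570000:
  k1 = f(0.000000, -1.570000) = -1.766200
  k2 = f(0.105000, -1.755451) = -1.815835
  w ← -1.570000 + 0.21·(-1.815835) = -1.951325
w(0.21) ≈ -1.9513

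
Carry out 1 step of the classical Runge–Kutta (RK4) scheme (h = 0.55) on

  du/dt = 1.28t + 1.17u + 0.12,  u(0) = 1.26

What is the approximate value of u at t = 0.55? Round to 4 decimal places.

2.7310

RK4: k1 = f(t_n, u_n); k2 = f(t_n + h/2, u_n + (h/2)·k1); k3 = f(t_n + h/2, u_n + (h/2)·k2); k4 = f(t_n + h, u_n + h·k3); u_{n+1} = u_n + (h/6)·(k1 + 2k2 + 2k3 + k4).
t=0.000000, u=1.260000:
  k1 = f(0.000000, 1.260000) = 1.594200
  k2 = f(0.275000, 1.698405) = 2.459134
  k3 = f(0.275000, 1.936262) = 2.737426
  k4 = f(0.550000, 2.765584) = 4.059734
  u ← 1.260000 + (0.55/6)·(k1 + 2k2 + 2k3 + k4) = 2.730980
u(0.55) ≈ 2.7310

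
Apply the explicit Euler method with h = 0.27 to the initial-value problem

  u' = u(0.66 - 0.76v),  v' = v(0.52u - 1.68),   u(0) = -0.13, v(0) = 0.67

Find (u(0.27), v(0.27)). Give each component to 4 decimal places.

-0.1353, 0.3539

Euler on (u,v): u_{n+1} = u_n + h·u', v_{n+1} = v_n + h·v'.
0.000000: (-0.130000, 0.670000); f=(-0.019604, -1.170892) → (-0.135293, 0.353859)
(u(0.27), v(0.27)) ≈ (-0.1353, 0.3539)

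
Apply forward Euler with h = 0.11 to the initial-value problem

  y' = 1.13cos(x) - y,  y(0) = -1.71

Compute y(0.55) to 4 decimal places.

Euler: y_{n+1} = y_n + h·f(x_n, y_n).
x=0.000000, y=-1.710000: f=2.840000 → y ← -1.710000 + 0.11·2.840000 = -1.397600
x=0.110000, y=-1.397600: f=2.520770 → y ← -1.397600 + 0.11·2.520770 = -1.120315
x=0.220000, y=-1.120315: f=2.223079 → y ← -1.120315 + 0.11·2.223079 = -0.875777
x=0.330000, y=-0.875777: f=1.944804 → y ← -0.875777 + 0.11·1.944804 = -0.661848
x=0.440000, y=-0.661848: f=1.684217 → y ← -0.661848 + 0.11·1.684217 = -0.476584
y(0.55) ≈ -0.4766

-0.4766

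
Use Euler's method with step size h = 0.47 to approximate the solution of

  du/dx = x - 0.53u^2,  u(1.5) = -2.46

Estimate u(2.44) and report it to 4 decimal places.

-4.9879

Euler: u_{n+1} = u_n + h·f(x_n, u_n).
x=1.500000, u=-2.460000: f=-1.707348 → u ← -2.460000 + 0.47·(-1.707348) = -3.262454
x=1.970000, u=-3.262454: f=-3.671110 → u ← -3.262454 + 0.47·(-3.671110) = -4.987875
u(2.44) ≈ -4.9879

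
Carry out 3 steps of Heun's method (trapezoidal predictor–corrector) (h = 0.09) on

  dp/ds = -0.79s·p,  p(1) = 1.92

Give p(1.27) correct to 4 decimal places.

Heun: k1 = f(s_n, p_n); k2 = f(s_n + h, p_n + h·k1); p_{n+1} = p_n + (h/2)·(k1 + k2).
s=1.000000, p=1.920000:
  k1 = f(1.000000, 1.920000) = -1.516800
  k2 = f(1.090000, 1.783488) = -1.535762
  p ← 1.920000 + (0.09/2)·(-1.516800 + (-1.535762)) = 1.782635
s=1.090000, p=1.782635:
  k1 = f(1.090000, 1.782635) = -1.535027
  k2 = f(1.180000, 1.644482) = -1.532986
  p ← 1.782635 + (0.09/2)·(-1.535027 + (-1.532986)) = 1.644574
s=1.180000, p=1.644574:
  k1 = f(1.180000, 1.644574) = -1.533072
  k2 = f(1.270000, 1.506598) = -1.511569
  p ← 1.644574 + (0.09/2)·(-1.533072 + (-1.511569)) = 1.507565
p(1.27) ≈ 1.5076

1.5076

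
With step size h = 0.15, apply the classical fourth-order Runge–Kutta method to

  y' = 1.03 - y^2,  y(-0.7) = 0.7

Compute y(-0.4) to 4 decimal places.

0.8306

RK4: k1 = f(s_n, y_n); k2 = f(s_n + h/2, y_n + (h/2)·k1); k3 = f(s_n + h/2, y_n + (h/2)·k2); k4 = f(s_n + h, y_n + h·k3); y_{n+1} = y_n + (h/6)·(k1 + 2k2 + 2k3 + k4).
s=-0.700000, y=0.700000:
  k1 = f(-0.700000, 0.700000) = 0.540000
  k2 = f(-0.625000, 0.740500) = 0.481660
  k3 = f(-0.625000, 0.736124) = 0.488121
  k4 = f(-0.550000, 0.773218) = 0.432134
  y ← 0.700000 + (0.15/6)·(k1 + 2k2 + 2k3 + k4) = 0.772792
s=-0.550000, y=0.772792:
  k1 = f(-0.550000, 0.772792) = 0.432792
  k2 = f(-0.475000, 0.805252) = 0.381570
  k3 = f(-0.475000, 0.801410) = 0.387742
  k4 = f(-0.400000, 0.830954) = 0.339516
  y ← 0.772792 + (0.15/6)·(k1 + 2k2 + 2k3 + k4) = 0.830566
y(-0.4) ≈ 0.8306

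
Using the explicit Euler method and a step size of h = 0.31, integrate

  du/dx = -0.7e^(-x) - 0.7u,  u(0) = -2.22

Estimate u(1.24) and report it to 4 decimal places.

-1.2132

Euler: u_{n+1} = u_n + h·f(x_n, u_n).
x=0.000000, u=-2.220000: f=0.854000 → u ← -2.220000 + 0.31·0.854000 = -1.955260
x=0.310000, u=-1.955260: f=0.855269 → u ← -1.955260 + 0.31·0.855269 = -1.690127
x=0.620000, u=-1.690127: f=0.806527 → u ← -1.690127 + 0.31·0.806527 = -1.440103
x=0.930000, u=-1.440103: f=0.731885 → u ← -1.440103 + 0.31·0.731885 = -1.213219
u(1.24) ≈ -1.2132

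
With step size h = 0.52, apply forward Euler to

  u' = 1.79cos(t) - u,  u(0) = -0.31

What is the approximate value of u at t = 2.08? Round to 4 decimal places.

0.5088

Euler: u_{n+1} = u_n + h·f(t_n, u_n).
t=0.000000, u=-0.310000: f=2.100000 → u ← -0.310000 + 0.52·2.100000 = 0.782000
t=0.520000, u=0.782000: f=0.771396 → u ← 0.782000 + 0.52·0.771396 = 1.183126
t=1.040000, u=1.183126: f=-0.276992 → u ← 1.183126 + 0.52·(-0.276992) = 1.039090
t=1.560000, u=1.039090: f=-1.019765 → u ← 1.039090 + 0.52·(-1.019765) = 0.508812
u(2.08) ≈ 0.5088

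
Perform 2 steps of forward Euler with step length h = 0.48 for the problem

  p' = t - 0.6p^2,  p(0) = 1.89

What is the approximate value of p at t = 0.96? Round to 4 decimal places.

Euler: p_{n+1} = p_n + h·f(t_n, p_n).
t=0.000000, p=1.890000: f=-2.143260 → p ← 1.890000 + 0.48·(-2.143260) = 0.861235
t=0.480000, p=0.861235: f=0.034964 → p ← 0.861235 + 0.48·0.034964 = 0.878018
p(0.96) ≈ 0.8780

0.8780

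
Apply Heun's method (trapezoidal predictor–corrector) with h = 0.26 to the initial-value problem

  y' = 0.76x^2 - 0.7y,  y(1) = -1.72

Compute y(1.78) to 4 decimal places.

Heun: k1 = f(x_n, y_n); k2 = f(x_n + h, y_n + h·k1); y_{n+1} = y_n + (h/2)·(k1 + k2).
x=1.000000, y=-1.720000:
  k1 = f(1.000000, -1.720000) = 1.964000
  k2 = f(1.260000, -1.209360) = 2.053128
  y ← -1.720000 + (0.26/2)·(1.964000 + 2.053128) = -1.197773
x=1.260000, y=-1.197773:
  k1 = f(1.260000, -1.197773) = 2.045017
  k2 = f(1.520000, -0.666069) = 2.222152
  y ← -1.197773 + (0.26/2)·(2.045017 + 2.222152) = -0.643041
x=1.520000, y=-0.643041:
  k1 = f(1.520000, -0.643041) = 2.206033
  k2 = f(1.780000, -0.069473) = 2.456615
  y ← -0.643041 + (0.26/2)·(2.206033 + 2.456615) = -0.036897
y(1.78) ≈ -0.0369

-0.0369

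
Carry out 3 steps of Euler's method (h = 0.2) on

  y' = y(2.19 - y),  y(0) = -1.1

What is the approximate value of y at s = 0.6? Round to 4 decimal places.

-6.8900

Euler: y_{n+1} = y_n + h·f(s_n, y_n).
s=0.000000, y=-1.100000: f=-3.619000 → y ← -1.100000 + 0.2·(-3.619000) = -1.823800
s=0.200000, y=-1.823800: f=-7.320368 → y ← -1.823800 + 0.2·(-7.320368) = -3.287874
s=0.400000, y=-3.287874: f=-18.010557 → y ← -3.287874 + 0.2·(-18.010557) = -6.889985
y(0.6) ≈ -6.8900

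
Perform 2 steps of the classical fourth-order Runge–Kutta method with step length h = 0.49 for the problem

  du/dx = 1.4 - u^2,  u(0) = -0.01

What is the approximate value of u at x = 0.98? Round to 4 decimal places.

RK4: k1 = f(x_n, u_n); k2 = f(x_n + h/2, u_n + (h/2)·k1); k3 = f(x_n + h/2, u_n + (h/2)·k2); k4 = f(x_n + h, u_n + h·k3); u_{n+1} = u_n + (h/6)·(k1 + 2k2 + 2k3 + k4).
x=0.000000, u=-0.010000:
  k1 = f(0.000000, -0.010000) = 1.399900
  k2 = f(0.245000, 0.332975) = 1.289127
  k3 = f(0.245000, 0.305836) = 1.306464
  k4 = f(0.490000, 0.630167) = 1.002889
  u ← -0.010000 + (0.49/6)·(k1 + 2k2 + 2k3 + k4) = 0.610174
x=0.490000, u=0.610174:
  k1 = f(0.490000, 0.610174) = 1.027687
  k2 = f(0.735000, 0.861958) = 0.657029
  k3 = f(0.735000, 0.771146) = 0.805333
  k4 = f(0.980000, 1.004788) = 0.390402
  u ← 0.610174 + (0.49/6)·(k1 + 2k2 + 2k3 + k4) = 0.964837
u(0.98) ≈ 0.9648

0.9648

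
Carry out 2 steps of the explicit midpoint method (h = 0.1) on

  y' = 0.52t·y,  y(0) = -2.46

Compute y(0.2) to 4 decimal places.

Midpoint: k1 = f(t_n, y_n); k2 = f(t_n + h/2, y_n + (h/2)·k1); y_{n+1} = y_n + h·k2.
t=0.000000, y=-2.460000:
  k1 = f(0.000000, -2.460000) = 0.000000
  k2 = f(0.050000, -2.460000) = -0.063960
  y ← -2.460000 + 0.1·(-0.063960) = -2.466396
t=0.100000, y=-2.466396:
  k1 = f(0.100000, -2.466396) = -0.128253
  k2 = f(0.150000, -2.472809) = -0.192879
  y ← -2.466396 + 0.1·(-0.192879) = -2.485684
y(0.2) ≈ -2.4857

-2.4857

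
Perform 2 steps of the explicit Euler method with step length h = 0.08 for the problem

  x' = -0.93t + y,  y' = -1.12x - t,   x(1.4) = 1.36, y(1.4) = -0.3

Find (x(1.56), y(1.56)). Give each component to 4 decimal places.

Euler on (x,y): x_{n+1} = x_n + h·x', y_{n+1} = y_n + h·y'.
1.400000: (1.360000, -0.300000); f=(-1.602000, -2.923200) → (1.231840, -0.533856)
1.480000: (1.231840, -0.533856); f=(-1.910256, -2.859661) → (1.079020, -0.762629)
(x(1.56), y(1.56)) ≈ (1.0790, -0.7626)

1.0790, -0.7626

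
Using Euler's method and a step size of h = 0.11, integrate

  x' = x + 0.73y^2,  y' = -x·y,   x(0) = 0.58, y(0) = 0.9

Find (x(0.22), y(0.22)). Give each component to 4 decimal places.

Euler on (x,y): x_{n+1} = x_n + h·x', y_{n+1} = y_n + h·y'.
0.000000: (0.580000, 0.900000); f=(1.171300, -0.522000) → (0.708843, 0.842580)
0.110000: (0.708843, 0.842580); f=(1.227100, -0.597257) → (0.843824, 0.776882)
(x(0.22), y(0.22)) ≈ (0.8438, 0.7769)

0.8438, 0.7769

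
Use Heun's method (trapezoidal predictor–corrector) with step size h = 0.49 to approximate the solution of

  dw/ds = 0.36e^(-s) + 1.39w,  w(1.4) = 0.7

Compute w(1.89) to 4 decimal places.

Heun: k1 = f(s_n, w_n); k2 = f(s_n + h, w_n + h·k1); w_{n+1} = w_n + (h/2)·(k1 + k2).
s=1.400000, w=0.700000:
  k1 = f(1.400000, 0.700000) = 1.061775
  k2 = f(1.890000, 1.220270) = 1.750561
  w ← 0.700000 + (0.49/2)·(1.061775 + 1.750561) = 1.389022
w(1.89) ≈ 1.3890

1.3890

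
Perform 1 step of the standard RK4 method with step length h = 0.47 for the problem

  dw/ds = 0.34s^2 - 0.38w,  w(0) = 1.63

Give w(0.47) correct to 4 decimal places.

1.3747

RK4: k1 = f(s_n, w_n); k2 = f(s_n + h/2, w_n + (h/2)·k1); k3 = f(s_n + h/2, w_n + (h/2)·k2); k4 = f(s_n + h, w_n + h·k3); w_{n+1} = w_n + (h/6)·(k1 + 2k2 + 2k3 + k4).
s=0.000000, w=1.630000:
  k1 = f(0.000000, 1.630000) = -0.619400
  k2 = f(0.235000, 1.484441) = -0.545311
  k3 = f(0.235000, 1.501852) = -0.551927
  k4 = f(0.470000, 1.370594) = -0.445720
  w ← 1.630000 + (0.47/6)·(k1 + 2k2 + 2k3 + k4) = 1.374665
w(0.47) ≈ 1.3747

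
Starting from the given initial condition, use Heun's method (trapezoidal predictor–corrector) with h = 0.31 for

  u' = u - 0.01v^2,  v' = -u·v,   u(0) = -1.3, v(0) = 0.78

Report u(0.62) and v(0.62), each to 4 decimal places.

Heun on (u,v): k1 = f(t_n, state_n); k2 = f(t_n + h, state_n + h·k1); state_{n+1} = state_n + (h/2)·(k1 + k2).
0.000000: (-1.300000, 0.780000)
  k1 = (-1.306084, 1.014000)
  predictor → (-1.704886, 1.094340)
  k2 = (-1.716862, 1.865725)
  → (-1.768557, 1.226357)
0.310000: (-1.768557, 1.226357)
  k1 = (-1.783596, 2.168882)
  predictor → (-2.321471, 1.898711)
  k2 = (-2.357522, 4.407803)
  → (-2.410430, 2.245744)
(u(0.62), v(0.62)) ≈ (-2.4104, 2.2457)

-2.4104, 2.2457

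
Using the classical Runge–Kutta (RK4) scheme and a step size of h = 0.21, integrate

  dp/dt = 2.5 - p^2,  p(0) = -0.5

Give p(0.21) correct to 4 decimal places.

0.0072

RK4: k1 = f(t_n, p_n); k2 = f(t_n + h/2, p_n + (h/2)·k1); k3 = f(t_n + h/2, p_n + (h/2)·k2); k4 = f(t_n + h, p_n + h·k3); p_{n+1} = p_n + (h/6)·(k1 + 2k2 + 2k3 + k4).
t=0.000000, p=-0.500000:
  k1 = f(0.000000, -0.500000) = 2.250000
  k2 = f(0.105000, -0.263750) = 2.430436
  k3 = f(0.105000, -0.244804) = 2.440071
  k4 = f(0.210000, 0.012415) = 2.499846
  p ← -0.500000 + (0.21/6)·(k1 + 2k2 + 2k3 + k4) = 0.007180
p(0.21) ≈ 0.0072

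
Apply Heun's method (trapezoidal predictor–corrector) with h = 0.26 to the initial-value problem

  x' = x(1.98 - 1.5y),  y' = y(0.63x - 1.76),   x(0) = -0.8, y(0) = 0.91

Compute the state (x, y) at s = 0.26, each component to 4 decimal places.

-1.0351, 0.5281

Heun on (x,y): k1 = f(s_n, state_n); k2 = f(s_n + h, state_n + h·k1); state_{n+1} = state_n + (h/2)·(k1 + k2).
0.000000: (-0.800000, 0.910000)
  k1 = (-0.492000, -2.060240)
  predictor → (-0.927920, 0.374338)
  k2 = (-1.316249, -0.877668)
  → (-1.035072, 0.528072)
(x(0.26), y(0.26)) ≈ (-1.0351, 0.5281)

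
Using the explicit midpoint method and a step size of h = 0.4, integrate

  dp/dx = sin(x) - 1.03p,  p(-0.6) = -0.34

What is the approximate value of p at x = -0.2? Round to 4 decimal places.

Midpoint: k1 = f(x_n, p_n); k2 = f(x_n + h/2, p_n + (h/2)·k1); p_{n+1} = p_n + h·k2.
x=-0.600000, p=-0.340000:
  k1 = f(-0.600000, -0.340000) = -0.214442
  k2 = f(-0.400000, -0.382888) = 0.004957
  p ← -0.340000 + 0.4·0.004957 = -0.338017
p(-0.2) ≈ -0.3380

-0.3380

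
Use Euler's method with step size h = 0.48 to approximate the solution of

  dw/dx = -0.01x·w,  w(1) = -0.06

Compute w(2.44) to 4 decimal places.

Euler: w_{n+1} = w_n + h·f(x_n, w_n).
x=1.000000, w=-0.060000: f=0.000600 → w ← -0.060000 + 0.48·0.000600 = -0.059712
x=1.480000, w=-0.059712: f=0.000884 → w ← -0.059712 + 0.48·0.000884 = -0.059288
x=1.960000, w=-0.059288: f=0.001162 → w ← -0.059288 + 0.48·0.001162 = -0.058730
w(2.44) ≈ -0.0587

-0.0587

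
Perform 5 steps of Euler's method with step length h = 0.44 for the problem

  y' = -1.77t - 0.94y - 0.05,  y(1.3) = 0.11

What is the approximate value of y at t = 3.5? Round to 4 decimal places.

Euler: y_{n+1} = y_n + h·f(t_n, y_n).
t=1.300000, y=0.110000: f=-2.454400 → y ← 0.110000 + 0.44·(-2.454400) = -0.969936
t=1.740000, y=-0.969936: f=-2.218060 → y ← -0.969936 + 0.44·(-2.218060) = -1.945882
t=2.180000, y=-1.945882: f=-2.079470 → y ← -1.945882 + 0.44·(-2.079470) = -2.860849
t=2.620000, y=-2.860849: f=-1.998201 → y ← -2.860849 + 0.44·(-1.998201) = -3.740058
t=3.060000, y=-3.740058: f=-1.950545 → y ← -3.740058 + 0.44·(-1.950545) = -4.598298
y(3.5) ≈ -4.5983

-4.5983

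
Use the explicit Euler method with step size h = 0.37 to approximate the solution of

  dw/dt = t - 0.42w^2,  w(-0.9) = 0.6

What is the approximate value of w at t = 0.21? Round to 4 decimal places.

Euler: w_{n+1} = w_n + h·f(t_n, w_n).
t=-0.900000, w=0.600000: f=-1.051200 → w ← 0.600000 + 0.37·(-1.051200) = 0.211056
t=-0.530000, w=0.211056: f=-0.548709 → w ← 0.211056 + 0.37·(-0.548709) = 0.008034
t=-0.160000, w=0.008034: f=-0.160027 → w ← 0.008034 + 0.37·(-0.160027) = -0.051176
w(0.21) ≈ -0.0512

-0.0512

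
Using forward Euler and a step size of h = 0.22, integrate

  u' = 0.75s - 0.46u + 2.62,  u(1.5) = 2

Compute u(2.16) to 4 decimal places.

3.7874

Euler: u_{n+1} = u_n + h·f(s_n, u_n).
s=1.500000, u=2.000000: f=2.825000 → u ← 2.000000 + 0.22·2.825000 = 2.621500
s=1.720000, u=2.621500: f=2.704110 → u ← 2.621500 + 0.22·2.704110 = 3.216404
s=1.940000, u=3.216404: f=2.595454 → u ← 3.216404 + 0.22·2.595454 = 3.787404
u(2.16) ≈ 3.7874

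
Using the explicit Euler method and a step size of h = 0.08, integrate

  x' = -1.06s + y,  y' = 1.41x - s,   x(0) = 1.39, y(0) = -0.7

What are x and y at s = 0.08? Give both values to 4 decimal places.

1.3340, -0.5432

Euler on (x,y): x_{n+1} = x_n + h·x', y_{n+1} = y_n + h·y'.
0.000000: (1.390000, -0.700000); f=(-0.700000, 1.959900) → (1.334000, -0.543208)
(x(0.08), y(0.08)) ≈ (1.3340, -0.5432)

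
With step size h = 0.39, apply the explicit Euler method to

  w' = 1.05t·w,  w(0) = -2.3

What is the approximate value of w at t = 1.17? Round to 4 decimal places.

Euler: w_{n+1} = w_n + h·f(t_n, w_n).
t=0.000000, w=-2.300000: f=0.000000 → w ← -2.300000 + 0.39·0.000000 = -2.300000
t=0.390000, w=-2.300000: f=-0.941850 → w ← -2.300000 + 0.39·(-0.941850) = -2.667321
t=0.780000, w=-2.667321: f=-2.184536 → w ← -2.667321 + 0.39·(-2.184536) = -3.519291
w(1.17) ≈ -3.5193

-3.5193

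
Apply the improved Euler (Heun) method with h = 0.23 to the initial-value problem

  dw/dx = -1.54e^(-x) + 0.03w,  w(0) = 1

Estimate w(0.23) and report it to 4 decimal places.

0.6879

Heun: k1 = f(x_n, w_n); k2 = f(x_n + h, w_n + h·k1); w_{n+1} = w_n + (h/2)·(k1 + k2).
x=0.000000, w=1.000000:
  k1 = f(0.000000, 1.000000) = -1.510000
  k2 = f(0.230000, 0.652700) = -1.204001
  w ← 1.000000 + (0.23/2)·(-1.510000 + (-1.204001)) = 0.687890
w(0.23) ≈ 0.6879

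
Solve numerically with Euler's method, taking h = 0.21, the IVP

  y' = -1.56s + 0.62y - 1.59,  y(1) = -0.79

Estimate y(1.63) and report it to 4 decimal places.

-3.6099

Euler: y_{n+1} = y_n + h·f(s_n, y_n).
s=1.000000, y=-0.790000: f=-3.639800 → y ← -0.790000 + 0.21·(-3.639800) = -1.554358
s=1.210000, y=-1.554358: f=-4.441302 → y ← -1.554358 + 0.21·(-4.441302) = -2.487031
s=1.420000, y=-2.487031: f=-5.347159 → y ← -2.487031 + 0.21·(-5.347159) = -3.609935
y(1.63) ≈ -3.6099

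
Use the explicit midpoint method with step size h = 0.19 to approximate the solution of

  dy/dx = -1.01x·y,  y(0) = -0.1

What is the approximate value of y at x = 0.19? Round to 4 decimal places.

Midpoint: k1 = f(x_n, y_n); k2 = f(x_n + h/2, y_n + (h/2)·k1); y_{n+1} = y_n + h·k2.
x=0.000000, y=-0.100000:
  k1 = f(0.000000, -0.100000) = 0.000000
  k2 = f(0.095000, -0.100000) = 0.009595
  y ← -0.100000 + 0.19·0.009595 = -0.098177
y(0.19) ≈ -0.0982

-0.0982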